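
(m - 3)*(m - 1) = m^2 - 4*m + 3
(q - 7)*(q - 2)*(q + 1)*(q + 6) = q^4 - 2*q^3 - 43*q^2 + 44*q + 84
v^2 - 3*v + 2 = (v - 2)*(v - 1)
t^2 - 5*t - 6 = (t - 6)*(t + 1)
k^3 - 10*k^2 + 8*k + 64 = (k - 8)*(k - 4)*(k + 2)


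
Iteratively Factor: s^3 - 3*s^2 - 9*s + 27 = (s - 3)*(s^2 - 9) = (s - 3)^2*(s + 3)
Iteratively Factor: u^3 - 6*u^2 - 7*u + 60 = (u + 3)*(u^2 - 9*u + 20) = (u - 5)*(u + 3)*(u - 4)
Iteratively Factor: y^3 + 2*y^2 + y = (y)*(y^2 + 2*y + 1) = y*(y + 1)*(y + 1)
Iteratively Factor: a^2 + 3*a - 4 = (a + 4)*(a - 1)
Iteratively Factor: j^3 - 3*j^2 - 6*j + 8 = (j + 2)*(j^2 - 5*j + 4) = (j - 1)*(j + 2)*(j - 4)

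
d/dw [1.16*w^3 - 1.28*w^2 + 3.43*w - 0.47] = 3.48*w^2 - 2.56*w + 3.43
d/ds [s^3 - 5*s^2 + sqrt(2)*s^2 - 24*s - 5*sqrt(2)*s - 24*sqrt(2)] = 3*s^2 - 10*s + 2*sqrt(2)*s - 24 - 5*sqrt(2)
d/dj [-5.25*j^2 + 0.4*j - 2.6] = 0.4 - 10.5*j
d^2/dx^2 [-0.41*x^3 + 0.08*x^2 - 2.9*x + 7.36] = 0.16 - 2.46*x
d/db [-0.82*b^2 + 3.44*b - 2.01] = 3.44 - 1.64*b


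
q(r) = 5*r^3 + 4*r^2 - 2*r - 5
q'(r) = 15*r^2 + 8*r - 2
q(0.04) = -5.07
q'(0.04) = -1.66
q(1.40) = 13.76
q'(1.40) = 38.60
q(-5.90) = -880.86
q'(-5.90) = 472.95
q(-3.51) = -164.92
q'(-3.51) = 154.72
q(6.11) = 1272.60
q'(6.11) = 606.86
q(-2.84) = -81.59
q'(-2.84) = 96.26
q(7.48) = 2296.39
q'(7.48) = 897.10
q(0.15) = -5.19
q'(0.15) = -0.46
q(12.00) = 9187.00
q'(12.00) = 2254.00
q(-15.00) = -15950.00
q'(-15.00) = 3253.00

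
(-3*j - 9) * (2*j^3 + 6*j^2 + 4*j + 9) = -6*j^4 - 36*j^3 - 66*j^2 - 63*j - 81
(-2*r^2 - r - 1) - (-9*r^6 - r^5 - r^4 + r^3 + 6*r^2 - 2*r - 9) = 9*r^6 + r^5 + r^4 - r^3 - 8*r^2 + r + 8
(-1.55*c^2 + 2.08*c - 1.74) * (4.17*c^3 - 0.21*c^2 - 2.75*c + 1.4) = -6.4635*c^5 + 8.9991*c^4 - 3.4301*c^3 - 7.5246*c^2 + 7.697*c - 2.436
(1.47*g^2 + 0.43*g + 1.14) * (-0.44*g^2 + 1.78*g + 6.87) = -0.6468*g^4 + 2.4274*g^3 + 10.3627*g^2 + 4.9833*g + 7.8318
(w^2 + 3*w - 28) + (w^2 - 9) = 2*w^2 + 3*w - 37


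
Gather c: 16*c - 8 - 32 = 16*c - 40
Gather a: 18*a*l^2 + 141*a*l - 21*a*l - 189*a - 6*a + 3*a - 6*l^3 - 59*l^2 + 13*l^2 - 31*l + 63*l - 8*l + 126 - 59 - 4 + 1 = a*(18*l^2 + 120*l - 192) - 6*l^3 - 46*l^2 + 24*l + 64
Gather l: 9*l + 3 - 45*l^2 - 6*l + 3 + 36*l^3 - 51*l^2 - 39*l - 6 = 36*l^3 - 96*l^2 - 36*l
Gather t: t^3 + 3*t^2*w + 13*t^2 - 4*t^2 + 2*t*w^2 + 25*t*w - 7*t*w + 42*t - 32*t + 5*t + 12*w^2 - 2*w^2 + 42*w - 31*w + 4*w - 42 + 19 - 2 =t^3 + t^2*(3*w + 9) + t*(2*w^2 + 18*w + 15) + 10*w^2 + 15*w - 25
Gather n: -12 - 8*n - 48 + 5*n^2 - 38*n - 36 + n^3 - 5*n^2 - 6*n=n^3 - 52*n - 96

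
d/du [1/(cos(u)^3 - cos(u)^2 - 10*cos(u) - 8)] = (3*cos(u)^2 - 2*cos(u) - 10)*sin(u)/(-cos(u)^3 + cos(u)^2 + 10*cos(u) + 8)^2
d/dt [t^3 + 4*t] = 3*t^2 + 4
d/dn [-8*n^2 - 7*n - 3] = -16*n - 7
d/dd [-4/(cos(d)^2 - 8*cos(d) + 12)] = 8*(4 - cos(d))*sin(d)/(cos(d)^2 - 8*cos(d) + 12)^2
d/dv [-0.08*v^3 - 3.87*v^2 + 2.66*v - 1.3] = -0.24*v^2 - 7.74*v + 2.66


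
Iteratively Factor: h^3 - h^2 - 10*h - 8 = (h + 1)*(h^2 - 2*h - 8) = (h - 4)*(h + 1)*(h + 2)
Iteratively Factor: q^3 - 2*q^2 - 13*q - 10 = (q + 1)*(q^2 - 3*q - 10) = (q - 5)*(q + 1)*(q + 2)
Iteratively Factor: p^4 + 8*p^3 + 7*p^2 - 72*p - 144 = (p + 4)*(p^3 + 4*p^2 - 9*p - 36) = (p - 3)*(p + 4)*(p^2 + 7*p + 12) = (p - 3)*(p + 3)*(p + 4)*(p + 4)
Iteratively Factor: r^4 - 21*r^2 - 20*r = (r)*(r^3 - 21*r - 20) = r*(r + 4)*(r^2 - 4*r - 5) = r*(r - 5)*(r + 4)*(r + 1)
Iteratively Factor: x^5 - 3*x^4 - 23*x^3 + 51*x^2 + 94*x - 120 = (x - 3)*(x^4 - 23*x^2 - 18*x + 40) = (x - 5)*(x - 3)*(x^3 + 5*x^2 + 2*x - 8) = (x - 5)*(x - 3)*(x + 4)*(x^2 + x - 2) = (x - 5)*(x - 3)*(x - 1)*(x + 4)*(x + 2)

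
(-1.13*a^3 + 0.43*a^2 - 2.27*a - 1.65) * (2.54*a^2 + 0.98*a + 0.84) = -2.8702*a^5 - 0.0151999999999999*a^4 - 6.2936*a^3 - 6.0544*a^2 - 3.5238*a - 1.386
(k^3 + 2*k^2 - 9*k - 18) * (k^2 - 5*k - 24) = k^5 - 3*k^4 - 43*k^3 - 21*k^2 + 306*k + 432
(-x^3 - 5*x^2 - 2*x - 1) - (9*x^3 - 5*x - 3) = -10*x^3 - 5*x^2 + 3*x + 2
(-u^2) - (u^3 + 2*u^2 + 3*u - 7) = -u^3 - 3*u^2 - 3*u + 7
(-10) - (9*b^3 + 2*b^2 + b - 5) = -9*b^3 - 2*b^2 - b - 5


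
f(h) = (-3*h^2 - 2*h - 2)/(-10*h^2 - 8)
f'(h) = 20*h*(-3*h^2 - 2*h - 2)/(-10*h^2 - 8)^2 + (-6*h - 2)/(-10*h^2 - 8)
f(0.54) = 0.36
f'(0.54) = 0.12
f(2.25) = 0.37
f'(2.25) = -0.02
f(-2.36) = 0.22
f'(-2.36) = -0.03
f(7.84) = 0.32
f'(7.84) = -0.00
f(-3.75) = 0.25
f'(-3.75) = -0.01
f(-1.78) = 0.20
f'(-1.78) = -0.04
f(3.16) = 0.35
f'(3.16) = -0.01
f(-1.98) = 0.21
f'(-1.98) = -0.04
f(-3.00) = 0.23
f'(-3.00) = -0.02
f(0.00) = 0.25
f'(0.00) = 0.25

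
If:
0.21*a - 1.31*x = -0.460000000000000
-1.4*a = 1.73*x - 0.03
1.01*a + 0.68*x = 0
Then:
No Solution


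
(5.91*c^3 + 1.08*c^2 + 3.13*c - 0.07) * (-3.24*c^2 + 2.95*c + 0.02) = -19.1484*c^5 + 13.9353*c^4 - 6.837*c^3 + 9.4819*c^2 - 0.1439*c - 0.0014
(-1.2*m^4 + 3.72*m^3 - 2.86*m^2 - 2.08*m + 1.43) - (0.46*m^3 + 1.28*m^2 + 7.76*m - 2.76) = -1.2*m^4 + 3.26*m^3 - 4.14*m^2 - 9.84*m + 4.19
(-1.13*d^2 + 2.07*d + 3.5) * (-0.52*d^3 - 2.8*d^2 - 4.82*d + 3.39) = 0.5876*d^5 + 2.0876*d^4 - 2.1694*d^3 - 23.6081*d^2 - 9.8527*d + 11.865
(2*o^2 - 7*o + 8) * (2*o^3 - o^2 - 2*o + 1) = 4*o^5 - 16*o^4 + 19*o^3 + 8*o^2 - 23*o + 8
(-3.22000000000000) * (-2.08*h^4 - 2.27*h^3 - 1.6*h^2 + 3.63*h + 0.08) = 6.6976*h^4 + 7.3094*h^3 + 5.152*h^2 - 11.6886*h - 0.2576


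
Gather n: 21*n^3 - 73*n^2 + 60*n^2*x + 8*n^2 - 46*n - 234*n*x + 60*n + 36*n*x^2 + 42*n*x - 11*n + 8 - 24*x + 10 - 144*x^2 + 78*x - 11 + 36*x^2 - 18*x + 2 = 21*n^3 + n^2*(60*x - 65) + n*(36*x^2 - 192*x + 3) - 108*x^2 + 36*x + 9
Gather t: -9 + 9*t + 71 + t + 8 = 10*t + 70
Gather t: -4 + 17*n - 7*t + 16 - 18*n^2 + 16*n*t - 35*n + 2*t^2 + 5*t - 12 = -18*n^2 - 18*n + 2*t^2 + t*(16*n - 2)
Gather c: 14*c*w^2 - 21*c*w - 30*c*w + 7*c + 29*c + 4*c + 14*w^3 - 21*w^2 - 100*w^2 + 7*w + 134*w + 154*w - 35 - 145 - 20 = c*(14*w^2 - 51*w + 40) + 14*w^3 - 121*w^2 + 295*w - 200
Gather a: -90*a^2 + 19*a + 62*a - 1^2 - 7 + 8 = -90*a^2 + 81*a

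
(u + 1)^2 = u^2 + 2*u + 1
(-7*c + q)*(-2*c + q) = 14*c^2 - 9*c*q + q^2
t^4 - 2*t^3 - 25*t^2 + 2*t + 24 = (t - 6)*(t - 1)*(t + 1)*(t + 4)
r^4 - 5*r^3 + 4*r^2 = r^2*(r - 4)*(r - 1)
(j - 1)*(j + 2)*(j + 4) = j^3 + 5*j^2 + 2*j - 8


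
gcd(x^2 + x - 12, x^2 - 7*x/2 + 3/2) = x - 3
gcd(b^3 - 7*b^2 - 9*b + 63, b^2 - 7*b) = b - 7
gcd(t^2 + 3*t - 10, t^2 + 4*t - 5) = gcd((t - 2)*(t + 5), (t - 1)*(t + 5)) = t + 5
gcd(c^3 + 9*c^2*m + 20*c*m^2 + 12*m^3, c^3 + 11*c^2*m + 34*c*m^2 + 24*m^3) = c^2 + 7*c*m + 6*m^2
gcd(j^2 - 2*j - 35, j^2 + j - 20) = j + 5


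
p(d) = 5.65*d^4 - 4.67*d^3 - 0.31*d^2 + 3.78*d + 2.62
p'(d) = 22.6*d^3 - 14.01*d^2 - 0.62*d + 3.78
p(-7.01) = 15212.91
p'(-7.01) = -8465.40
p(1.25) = 11.53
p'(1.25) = 25.26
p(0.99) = 6.95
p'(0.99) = 11.36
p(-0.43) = 1.50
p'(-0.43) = -0.34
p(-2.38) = 236.11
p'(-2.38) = -378.78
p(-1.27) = 21.58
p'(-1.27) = -64.32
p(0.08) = 2.92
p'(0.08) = 3.65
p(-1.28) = 22.23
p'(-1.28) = -65.78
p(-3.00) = 572.23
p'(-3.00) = -730.65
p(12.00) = 109091.98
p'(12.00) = 37031.70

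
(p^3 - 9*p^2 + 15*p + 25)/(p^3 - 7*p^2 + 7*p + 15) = (p - 5)/(p - 3)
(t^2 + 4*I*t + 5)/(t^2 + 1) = (t + 5*I)/(t + I)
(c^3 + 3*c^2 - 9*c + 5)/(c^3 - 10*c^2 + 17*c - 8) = (c + 5)/(c - 8)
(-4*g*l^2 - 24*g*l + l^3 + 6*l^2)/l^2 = -4*g - 24*g/l + l + 6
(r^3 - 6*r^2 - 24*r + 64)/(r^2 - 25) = (r^3 - 6*r^2 - 24*r + 64)/(r^2 - 25)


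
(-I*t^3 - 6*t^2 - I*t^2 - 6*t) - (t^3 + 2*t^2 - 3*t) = -t^3 - I*t^3 - 8*t^2 - I*t^2 - 3*t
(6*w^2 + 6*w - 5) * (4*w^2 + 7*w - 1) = 24*w^4 + 66*w^3 + 16*w^2 - 41*w + 5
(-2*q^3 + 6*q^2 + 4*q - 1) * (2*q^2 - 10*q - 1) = -4*q^5 + 32*q^4 - 50*q^3 - 48*q^2 + 6*q + 1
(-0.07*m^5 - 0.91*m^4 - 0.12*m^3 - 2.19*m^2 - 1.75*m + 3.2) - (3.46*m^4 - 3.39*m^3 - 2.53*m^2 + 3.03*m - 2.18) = -0.07*m^5 - 4.37*m^4 + 3.27*m^3 + 0.34*m^2 - 4.78*m + 5.38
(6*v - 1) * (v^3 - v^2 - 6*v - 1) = 6*v^4 - 7*v^3 - 35*v^2 + 1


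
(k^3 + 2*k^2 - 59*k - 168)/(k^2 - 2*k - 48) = (k^2 + 10*k + 21)/(k + 6)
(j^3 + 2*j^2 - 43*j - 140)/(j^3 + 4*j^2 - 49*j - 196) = (j + 5)/(j + 7)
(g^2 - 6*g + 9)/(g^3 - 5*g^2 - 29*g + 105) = (g - 3)/(g^2 - 2*g - 35)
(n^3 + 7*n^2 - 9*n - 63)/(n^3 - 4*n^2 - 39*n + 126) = (n^2 + 10*n + 21)/(n^2 - n - 42)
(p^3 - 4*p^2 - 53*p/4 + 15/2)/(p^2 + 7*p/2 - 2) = (p^2 - 7*p/2 - 15)/(p + 4)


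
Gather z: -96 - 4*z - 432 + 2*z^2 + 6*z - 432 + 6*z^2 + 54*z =8*z^2 + 56*z - 960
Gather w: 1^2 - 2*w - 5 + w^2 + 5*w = w^2 + 3*w - 4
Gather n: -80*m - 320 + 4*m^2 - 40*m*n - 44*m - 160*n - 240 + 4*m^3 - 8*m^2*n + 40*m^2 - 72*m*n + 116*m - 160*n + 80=4*m^3 + 44*m^2 - 8*m + n*(-8*m^2 - 112*m - 320) - 480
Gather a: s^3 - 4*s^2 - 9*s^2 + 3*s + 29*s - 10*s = s^3 - 13*s^2 + 22*s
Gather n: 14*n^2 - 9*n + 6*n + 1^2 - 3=14*n^2 - 3*n - 2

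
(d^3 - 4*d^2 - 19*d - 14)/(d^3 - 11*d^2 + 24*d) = (d^3 - 4*d^2 - 19*d - 14)/(d*(d^2 - 11*d + 24))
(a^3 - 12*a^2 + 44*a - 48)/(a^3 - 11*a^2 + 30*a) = (a^2 - 6*a + 8)/(a*(a - 5))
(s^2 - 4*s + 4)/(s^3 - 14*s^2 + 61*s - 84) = (s^2 - 4*s + 4)/(s^3 - 14*s^2 + 61*s - 84)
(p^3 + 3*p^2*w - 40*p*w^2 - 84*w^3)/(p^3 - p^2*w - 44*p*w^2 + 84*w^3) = (p + 2*w)/(p - 2*w)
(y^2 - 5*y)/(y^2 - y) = (y - 5)/(y - 1)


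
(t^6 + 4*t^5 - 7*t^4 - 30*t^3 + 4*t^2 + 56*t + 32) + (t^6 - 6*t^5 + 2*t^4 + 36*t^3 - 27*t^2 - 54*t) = 2*t^6 - 2*t^5 - 5*t^4 + 6*t^3 - 23*t^2 + 2*t + 32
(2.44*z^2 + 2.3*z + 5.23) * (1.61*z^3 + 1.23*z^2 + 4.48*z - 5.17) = 3.9284*z^5 + 6.7042*z^4 + 22.1805*z^3 + 4.1221*z^2 + 11.5394*z - 27.0391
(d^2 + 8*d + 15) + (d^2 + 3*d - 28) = 2*d^2 + 11*d - 13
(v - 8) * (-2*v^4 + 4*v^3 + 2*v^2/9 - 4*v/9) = -2*v^5 + 20*v^4 - 286*v^3/9 - 20*v^2/9 + 32*v/9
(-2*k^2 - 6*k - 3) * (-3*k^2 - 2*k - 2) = 6*k^4 + 22*k^3 + 25*k^2 + 18*k + 6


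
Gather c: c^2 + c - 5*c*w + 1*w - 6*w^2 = c^2 + c*(1 - 5*w) - 6*w^2 + w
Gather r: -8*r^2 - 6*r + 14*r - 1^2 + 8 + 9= -8*r^2 + 8*r + 16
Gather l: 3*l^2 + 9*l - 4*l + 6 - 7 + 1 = 3*l^2 + 5*l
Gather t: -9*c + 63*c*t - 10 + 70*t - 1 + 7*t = -9*c + t*(63*c + 77) - 11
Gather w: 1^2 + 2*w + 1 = 2*w + 2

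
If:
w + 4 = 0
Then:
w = -4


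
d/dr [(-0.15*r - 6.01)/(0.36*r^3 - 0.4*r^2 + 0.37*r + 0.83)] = (0.108*r^3 + 6.4308*r^2 - 4.808*r + 2.0992)/(0.1296*r^6 - 0.288*r^5 + 0.4264*r^4 + 0.3016*r^3 - 0.5271*r^2 + 0.6142*r + 0.6889)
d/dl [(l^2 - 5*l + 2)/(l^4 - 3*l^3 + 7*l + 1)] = ((2*l - 5)*(l^4 - 3*l^3 + 7*l + 1) - (l^2 - 5*l + 2)*(4*l^3 - 9*l^2 + 7))/(l^4 - 3*l^3 + 7*l + 1)^2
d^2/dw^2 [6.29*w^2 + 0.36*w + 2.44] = 12.5800000000000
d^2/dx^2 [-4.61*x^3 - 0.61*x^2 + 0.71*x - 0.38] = -27.66*x - 1.22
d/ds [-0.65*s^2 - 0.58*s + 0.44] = -1.3*s - 0.58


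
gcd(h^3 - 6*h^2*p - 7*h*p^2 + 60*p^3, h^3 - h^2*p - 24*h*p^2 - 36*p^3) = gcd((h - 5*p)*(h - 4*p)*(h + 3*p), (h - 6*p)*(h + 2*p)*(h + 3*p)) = h + 3*p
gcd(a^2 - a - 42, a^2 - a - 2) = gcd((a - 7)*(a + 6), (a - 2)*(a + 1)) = 1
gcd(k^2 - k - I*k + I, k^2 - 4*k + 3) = k - 1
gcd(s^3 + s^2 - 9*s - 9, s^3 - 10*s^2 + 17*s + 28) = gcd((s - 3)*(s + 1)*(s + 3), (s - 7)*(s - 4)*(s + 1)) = s + 1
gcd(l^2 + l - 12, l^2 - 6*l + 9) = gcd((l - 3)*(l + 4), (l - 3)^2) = l - 3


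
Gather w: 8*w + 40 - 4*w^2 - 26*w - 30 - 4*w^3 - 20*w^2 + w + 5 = -4*w^3 - 24*w^2 - 17*w + 15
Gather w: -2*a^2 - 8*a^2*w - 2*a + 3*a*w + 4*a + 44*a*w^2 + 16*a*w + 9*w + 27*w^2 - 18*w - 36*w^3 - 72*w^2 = -2*a^2 + 2*a - 36*w^3 + w^2*(44*a - 45) + w*(-8*a^2 + 19*a - 9)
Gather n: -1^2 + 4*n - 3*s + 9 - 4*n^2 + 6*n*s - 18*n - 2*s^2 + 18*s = -4*n^2 + n*(6*s - 14) - 2*s^2 + 15*s + 8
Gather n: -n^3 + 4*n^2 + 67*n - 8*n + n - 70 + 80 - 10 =-n^3 + 4*n^2 + 60*n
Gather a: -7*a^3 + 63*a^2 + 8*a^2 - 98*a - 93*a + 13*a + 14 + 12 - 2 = -7*a^3 + 71*a^2 - 178*a + 24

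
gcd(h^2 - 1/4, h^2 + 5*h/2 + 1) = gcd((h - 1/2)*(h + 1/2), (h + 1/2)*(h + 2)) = h + 1/2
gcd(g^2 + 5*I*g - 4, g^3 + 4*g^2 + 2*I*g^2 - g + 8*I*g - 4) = g + I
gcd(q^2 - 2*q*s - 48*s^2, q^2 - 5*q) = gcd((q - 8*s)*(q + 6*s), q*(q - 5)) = 1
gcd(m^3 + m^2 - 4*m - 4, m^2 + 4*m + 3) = m + 1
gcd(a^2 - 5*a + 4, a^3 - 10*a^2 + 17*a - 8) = a - 1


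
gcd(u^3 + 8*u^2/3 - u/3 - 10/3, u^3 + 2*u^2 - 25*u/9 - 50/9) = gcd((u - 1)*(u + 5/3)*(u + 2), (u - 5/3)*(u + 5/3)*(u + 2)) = u^2 + 11*u/3 + 10/3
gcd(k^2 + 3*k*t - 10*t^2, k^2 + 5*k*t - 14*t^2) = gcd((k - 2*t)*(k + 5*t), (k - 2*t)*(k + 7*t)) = -k + 2*t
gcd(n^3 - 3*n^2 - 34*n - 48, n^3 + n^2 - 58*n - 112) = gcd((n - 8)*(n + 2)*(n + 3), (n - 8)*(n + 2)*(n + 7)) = n^2 - 6*n - 16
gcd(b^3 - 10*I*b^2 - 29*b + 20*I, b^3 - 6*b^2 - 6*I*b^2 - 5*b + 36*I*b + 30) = b^2 - 6*I*b - 5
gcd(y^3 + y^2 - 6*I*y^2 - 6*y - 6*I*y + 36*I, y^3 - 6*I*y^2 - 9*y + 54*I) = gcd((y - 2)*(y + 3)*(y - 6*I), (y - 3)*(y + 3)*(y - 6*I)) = y^2 + y*(3 - 6*I) - 18*I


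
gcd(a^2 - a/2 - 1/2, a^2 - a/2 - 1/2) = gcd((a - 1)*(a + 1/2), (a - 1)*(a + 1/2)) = a^2 - a/2 - 1/2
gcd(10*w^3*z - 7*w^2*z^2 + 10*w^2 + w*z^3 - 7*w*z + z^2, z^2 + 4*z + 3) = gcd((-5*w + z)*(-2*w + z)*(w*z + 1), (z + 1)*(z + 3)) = 1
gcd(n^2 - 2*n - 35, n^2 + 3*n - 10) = n + 5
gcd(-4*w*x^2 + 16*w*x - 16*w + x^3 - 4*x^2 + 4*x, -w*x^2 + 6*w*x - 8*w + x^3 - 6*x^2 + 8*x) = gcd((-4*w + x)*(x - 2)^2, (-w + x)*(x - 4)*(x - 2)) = x - 2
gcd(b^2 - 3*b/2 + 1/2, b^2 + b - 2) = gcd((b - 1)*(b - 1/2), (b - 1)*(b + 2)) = b - 1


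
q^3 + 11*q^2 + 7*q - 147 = (q - 3)*(q + 7)^2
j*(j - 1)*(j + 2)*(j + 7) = j^4 + 8*j^3 + 5*j^2 - 14*j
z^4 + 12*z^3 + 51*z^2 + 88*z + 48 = (z + 1)*(z + 3)*(z + 4)^2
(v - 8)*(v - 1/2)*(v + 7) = v^3 - 3*v^2/2 - 111*v/2 + 28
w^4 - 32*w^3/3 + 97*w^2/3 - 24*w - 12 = (w - 6)*(w - 3)*(w - 2)*(w + 1/3)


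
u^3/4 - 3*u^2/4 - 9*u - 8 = (u/4 + 1)*(u - 8)*(u + 1)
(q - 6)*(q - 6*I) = q^2 - 6*q - 6*I*q + 36*I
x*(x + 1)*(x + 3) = x^3 + 4*x^2 + 3*x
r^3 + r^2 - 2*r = r*(r - 1)*(r + 2)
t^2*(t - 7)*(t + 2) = t^4 - 5*t^3 - 14*t^2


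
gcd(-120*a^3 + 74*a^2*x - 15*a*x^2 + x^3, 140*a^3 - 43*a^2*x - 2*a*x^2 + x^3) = 20*a^2 - 9*a*x + x^2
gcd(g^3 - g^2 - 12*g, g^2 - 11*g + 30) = 1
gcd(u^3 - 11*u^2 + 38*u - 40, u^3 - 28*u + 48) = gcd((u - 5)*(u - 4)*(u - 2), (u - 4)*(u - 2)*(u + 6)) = u^2 - 6*u + 8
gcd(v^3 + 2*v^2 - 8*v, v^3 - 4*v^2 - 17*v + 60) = v + 4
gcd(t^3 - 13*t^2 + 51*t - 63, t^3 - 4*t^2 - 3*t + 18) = t^2 - 6*t + 9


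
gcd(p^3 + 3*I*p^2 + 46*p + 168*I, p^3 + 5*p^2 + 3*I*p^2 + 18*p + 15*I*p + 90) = p + 6*I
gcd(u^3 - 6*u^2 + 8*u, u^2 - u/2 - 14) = u - 4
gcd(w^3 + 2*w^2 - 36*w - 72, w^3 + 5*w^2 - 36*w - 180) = w^2 - 36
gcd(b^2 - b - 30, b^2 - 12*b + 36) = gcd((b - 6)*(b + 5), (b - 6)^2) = b - 6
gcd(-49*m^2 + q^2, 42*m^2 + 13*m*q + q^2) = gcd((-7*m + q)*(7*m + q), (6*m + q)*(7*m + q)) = 7*m + q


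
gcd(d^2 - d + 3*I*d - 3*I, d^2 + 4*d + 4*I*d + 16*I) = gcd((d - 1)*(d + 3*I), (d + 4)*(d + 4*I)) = 1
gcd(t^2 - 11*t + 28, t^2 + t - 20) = t - 4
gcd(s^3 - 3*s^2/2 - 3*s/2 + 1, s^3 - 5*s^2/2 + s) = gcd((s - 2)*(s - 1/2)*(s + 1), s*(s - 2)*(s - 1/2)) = s^2 - 5*s/2 + 1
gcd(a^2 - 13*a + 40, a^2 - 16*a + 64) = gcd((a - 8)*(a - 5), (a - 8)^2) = a - 8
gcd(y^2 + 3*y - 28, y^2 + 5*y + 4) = 1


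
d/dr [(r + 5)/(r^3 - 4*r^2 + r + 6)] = (r^3 - 4*r^2 + r - (r + 5)*(3*r^2 - 8*r + 1) + 6)/(r^3 - 4*r^2 + r + 6)^2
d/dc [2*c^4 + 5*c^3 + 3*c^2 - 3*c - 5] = 8*c^3 + 15*c^2 + 6*c - 3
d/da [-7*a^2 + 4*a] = 4 - 14*a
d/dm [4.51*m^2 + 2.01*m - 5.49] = 9.02*m + 2.01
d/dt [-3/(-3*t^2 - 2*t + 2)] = 6*(-3*t - 1)/(3*t^2 + 2*t - 2)^2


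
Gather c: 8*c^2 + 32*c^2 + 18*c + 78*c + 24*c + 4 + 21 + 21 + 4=40*c^2 + 120*c + 50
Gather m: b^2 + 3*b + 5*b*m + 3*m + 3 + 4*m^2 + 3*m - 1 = b^2 + 3*b + 4*m^2 + m*(5*b + 6) + 2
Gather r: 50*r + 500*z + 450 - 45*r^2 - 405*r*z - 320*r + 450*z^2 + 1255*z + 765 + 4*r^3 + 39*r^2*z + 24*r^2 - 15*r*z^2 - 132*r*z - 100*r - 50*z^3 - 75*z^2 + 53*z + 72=4*r^3 + r^2*(39*z - 21) + r*(-15*z^2 - 537*z - 370) - 50*z^3 + 375*z^2 + 1808*z + 1287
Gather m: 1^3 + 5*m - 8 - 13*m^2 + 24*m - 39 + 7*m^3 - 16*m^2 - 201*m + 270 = 7*m^3 - 29*m^2 - 172*m + 224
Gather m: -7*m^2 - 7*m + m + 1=-7*m^2 - 6*m + 1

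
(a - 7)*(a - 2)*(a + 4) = a^3 - 5*a^2 - 22*a + 56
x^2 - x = x*(x - 1)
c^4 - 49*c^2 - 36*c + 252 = (c - 7)*(c - 2)*(c + 3)*(c + 6)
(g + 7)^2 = g^2 + 14*g + 49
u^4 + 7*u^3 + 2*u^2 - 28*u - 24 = (u - 2)*(u + 1)*(u + 2)*(u + 6)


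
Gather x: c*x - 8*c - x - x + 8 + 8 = -8*c + x*(c - 2) + 16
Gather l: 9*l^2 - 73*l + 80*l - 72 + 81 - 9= 9*l^2 + 7*l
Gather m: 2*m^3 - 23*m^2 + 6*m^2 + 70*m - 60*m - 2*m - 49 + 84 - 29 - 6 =2*m^3 - 17*m^2 + 8*m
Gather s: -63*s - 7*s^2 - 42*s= -7*s^2 - 105*s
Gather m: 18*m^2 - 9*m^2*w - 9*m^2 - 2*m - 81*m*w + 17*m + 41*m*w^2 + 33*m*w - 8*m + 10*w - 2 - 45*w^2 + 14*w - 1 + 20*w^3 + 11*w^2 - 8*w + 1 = m^2*(9 - 9*w) + m*(41*w^2 - 48*w + 7) + 20*w^3 - 34*w^2 + 16*w - 2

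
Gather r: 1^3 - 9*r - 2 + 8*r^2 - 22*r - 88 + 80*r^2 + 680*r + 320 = 88*r^2 + 649*r + 231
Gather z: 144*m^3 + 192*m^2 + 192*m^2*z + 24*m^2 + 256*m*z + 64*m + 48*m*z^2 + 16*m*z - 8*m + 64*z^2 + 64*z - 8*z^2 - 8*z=144*m^3 + 216*m^2 + 56*m + z^2*(48*m + 56) + z*(192*m^2 + 272*m + 56)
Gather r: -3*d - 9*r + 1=-3*d - 9*r + 1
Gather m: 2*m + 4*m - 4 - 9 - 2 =6*m - 15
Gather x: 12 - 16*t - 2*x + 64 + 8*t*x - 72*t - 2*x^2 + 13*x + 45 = -88*t - 2*x^2 + x*(8*t + 11) + 121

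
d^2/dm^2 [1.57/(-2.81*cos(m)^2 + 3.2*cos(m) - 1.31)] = (49.587508*(1 - cos(m)^2)^2 - 42.35232*cos(m)^3 + 17.753246*cos(m)^2 + 91.28608*cos(m) - 70.182454)/(2.81*cos(m)^2 - 3.2*cos(m) + 1.31)^3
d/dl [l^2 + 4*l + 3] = 2*l + 4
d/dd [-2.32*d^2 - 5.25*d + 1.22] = -4.64*d - 5.25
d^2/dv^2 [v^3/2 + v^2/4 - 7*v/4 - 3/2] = 3*v + 1/2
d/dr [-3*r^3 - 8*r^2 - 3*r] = -9*r^2 - 16*r - 3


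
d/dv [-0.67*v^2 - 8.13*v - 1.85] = -1.34*v - 8.13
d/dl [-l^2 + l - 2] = 1 - 2*l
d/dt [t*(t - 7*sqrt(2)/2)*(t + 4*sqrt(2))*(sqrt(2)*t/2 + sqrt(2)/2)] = 2*sqrt(2)*t^3 + 3*t^2/2 + 3*sqrt(2)*t^2/2 - 28*sqrt(2)*t + t - 14*sqrt(2)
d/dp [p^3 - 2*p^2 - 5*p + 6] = 3*p^2 - 4*p - 5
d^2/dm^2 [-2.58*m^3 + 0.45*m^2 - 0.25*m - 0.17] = 0.9 - 15.48*m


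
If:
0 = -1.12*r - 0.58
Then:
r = -0.52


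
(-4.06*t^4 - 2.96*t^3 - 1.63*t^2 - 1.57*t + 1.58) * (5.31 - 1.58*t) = 6.4148*t^5 - 16.8818*t^4 - 13.1422*t^3 - 6.1747*t^2 - 10.8331*t + 8.3898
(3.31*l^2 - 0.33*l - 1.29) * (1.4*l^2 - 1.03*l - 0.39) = 4.634*l^4 - 3.8713*l^3 - 2.757*l^2 + 1.4574*l + 0.5031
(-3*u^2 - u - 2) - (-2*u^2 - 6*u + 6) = -u^2 + 5*u - 8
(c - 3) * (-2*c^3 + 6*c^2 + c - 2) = -2*c^4 + 12*c^3 - 17*c^2 - 5*c + 6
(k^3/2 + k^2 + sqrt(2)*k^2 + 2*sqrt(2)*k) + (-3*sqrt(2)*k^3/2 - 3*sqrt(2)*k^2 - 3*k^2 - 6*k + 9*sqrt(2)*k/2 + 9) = -3*sqrt(2)*k^3/2 + k^3/2 - 2*sqrt(2)*k^2 - 2*k^2 - 6*k + 13*sqrt(2)*k/2 + 9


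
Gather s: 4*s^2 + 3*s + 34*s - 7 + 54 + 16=4*s^2 + 37*s + 63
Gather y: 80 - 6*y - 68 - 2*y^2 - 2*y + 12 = -2*y^2 - 8*y + 24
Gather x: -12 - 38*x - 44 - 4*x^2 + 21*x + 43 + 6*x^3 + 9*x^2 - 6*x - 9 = 6*x^3 + 5*x^2 - 23*x - 22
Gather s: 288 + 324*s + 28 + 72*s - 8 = 396*s + 308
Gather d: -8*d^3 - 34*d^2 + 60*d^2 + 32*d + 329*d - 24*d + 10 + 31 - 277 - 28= -8*d^3 + 26*d^2 + 337*d - 264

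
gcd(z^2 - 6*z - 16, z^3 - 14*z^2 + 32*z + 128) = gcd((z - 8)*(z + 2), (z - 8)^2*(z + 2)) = z^2 - 6*z - 16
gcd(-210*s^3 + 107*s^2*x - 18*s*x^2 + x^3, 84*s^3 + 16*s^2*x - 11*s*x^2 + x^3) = 42*s^2 - 13*s*x + x^2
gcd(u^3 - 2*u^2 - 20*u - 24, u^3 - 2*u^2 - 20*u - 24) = u^3 - 2*u^2 - 20*u - 24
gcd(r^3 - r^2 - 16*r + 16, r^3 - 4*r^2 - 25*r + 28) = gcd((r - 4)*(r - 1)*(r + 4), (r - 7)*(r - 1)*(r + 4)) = r^2 + 3*r - 4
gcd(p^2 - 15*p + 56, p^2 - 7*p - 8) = p - 8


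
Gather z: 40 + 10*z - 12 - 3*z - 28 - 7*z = 0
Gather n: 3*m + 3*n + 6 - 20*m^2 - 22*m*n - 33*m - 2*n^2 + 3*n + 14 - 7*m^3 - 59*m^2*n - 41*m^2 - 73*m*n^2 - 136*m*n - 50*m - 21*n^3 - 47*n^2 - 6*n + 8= -7*m^3 - 61*m^2 - 80*m - 21*n^3 + n^2*(-73*m - 49) + n*(-59*m^2 - 158*m) + 28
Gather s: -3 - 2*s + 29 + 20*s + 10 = 18*s + 36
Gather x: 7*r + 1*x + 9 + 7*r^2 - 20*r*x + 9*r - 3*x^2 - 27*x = 7*r^2 + 16*r - 3*x^2 + x*(-20*r - 26) + 9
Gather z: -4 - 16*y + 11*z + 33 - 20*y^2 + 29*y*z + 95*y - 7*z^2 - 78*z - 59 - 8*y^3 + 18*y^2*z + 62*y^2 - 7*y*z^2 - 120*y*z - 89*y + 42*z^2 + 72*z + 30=-8*y^3 + 42*y^2 - 10*y + z^2*(35 - 7*y) + z*(18*y^2 - 91*y + 5)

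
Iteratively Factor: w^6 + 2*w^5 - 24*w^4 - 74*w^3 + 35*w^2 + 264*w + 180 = (w + 3)*(w^5 - w^4 - 21*w^3 - 11*w^2 + 68*w + 60) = (w + 1)*(w + 3)*(w^4 - 2*w^3 - 19*w^2 + 8*w + 60) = (w - 5)*(w + 1)*(w + 3)*(w^3 + 3*w^2 - 4*w - 12) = (w - 5)*(w + 1)*(w + 3)^2*(w^2 - 4) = (w - 5)*(w + 1)*(w + 2)*(w + 3)^2*(w - 2)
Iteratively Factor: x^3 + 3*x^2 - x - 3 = (x + 3)*(x^2 - 1) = (x + 1)*(x + 3)*(x - 1)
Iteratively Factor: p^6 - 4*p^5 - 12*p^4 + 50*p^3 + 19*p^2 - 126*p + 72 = (p - 3)*(p^5 - p^4 - 15*p^3 + 5*p^2 + 34*p - 24) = (p - 3)*(p + 2)*(p^4 - 3*p^3 - 9*p^2 + 23*p - 12) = (p - 3)*(p - 1)*(p + 2)*(p^3 - 2*p^2 - 11*p + 12) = (p - 4)*(p - 3)*(p - 1)*(p + 2)*(p^2 + 2*p - 3) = (p - 4)*(p - 3)*(p - 1)^2*(p + 2)*(p + 3)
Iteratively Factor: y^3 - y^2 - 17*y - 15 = (y - 5)*(y^2 + 4*y + 3) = (y - 5)*(y + 1)*(y + 3)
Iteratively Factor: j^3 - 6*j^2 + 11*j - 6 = (j - 3)*(j^2 - 3*j + 2) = (j - 3)*(j - 1)*(j - 2)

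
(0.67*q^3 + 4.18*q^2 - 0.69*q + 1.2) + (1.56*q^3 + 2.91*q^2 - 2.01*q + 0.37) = 2.23*q^3 + 7.09*q^2 - 2.7*q + 1.57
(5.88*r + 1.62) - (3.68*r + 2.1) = 2.2*r - 0.48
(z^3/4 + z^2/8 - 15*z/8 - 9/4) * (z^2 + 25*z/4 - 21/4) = z^5/4 + 27*z^4/16 - 77*z^3/32 - 117*z^2/8 - 135*z/32 + 189/16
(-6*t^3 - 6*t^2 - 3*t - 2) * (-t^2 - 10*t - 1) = 6*t^5 + 66*t^4 + 69*t^3 + 38*t^2 + 23*t + 2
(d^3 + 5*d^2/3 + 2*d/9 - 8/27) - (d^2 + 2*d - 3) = d^3 + 2*d^2/3 - 16*d/9 + 73/27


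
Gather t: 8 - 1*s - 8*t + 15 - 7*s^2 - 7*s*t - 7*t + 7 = -7*s^2 - s + t*(-7*s - 15) + 30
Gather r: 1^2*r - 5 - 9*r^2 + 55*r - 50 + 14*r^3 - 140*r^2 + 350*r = 14*r^3 - 149*r^2 + 406*r - 55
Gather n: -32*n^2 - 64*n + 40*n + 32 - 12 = -32*n^2 - 24*n + 20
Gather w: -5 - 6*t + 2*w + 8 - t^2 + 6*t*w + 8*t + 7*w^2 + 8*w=-t^2 + 2*t + 7*w^2 + w*(6*t + 10) + 3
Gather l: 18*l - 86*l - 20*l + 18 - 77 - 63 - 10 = -88*l - 132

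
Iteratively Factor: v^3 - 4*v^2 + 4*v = (v)*(v^2 - 4*v + 4) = v*(v - 2)*(v - 2)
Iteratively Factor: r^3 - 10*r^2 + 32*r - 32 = (r - 4)*(r^2 - 6*r + 8) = (r - 4)^2*(r - 2)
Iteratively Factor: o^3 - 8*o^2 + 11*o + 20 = (o - 5)*(o^2 - 3*o - 4) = (o - 5)*(o + 1)*(o - 4)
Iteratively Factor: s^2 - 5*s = (s)*(s - 5)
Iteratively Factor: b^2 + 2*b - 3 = (b + 3)*(b - 1)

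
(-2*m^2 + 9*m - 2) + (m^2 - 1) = -m^2 + 9*m - 3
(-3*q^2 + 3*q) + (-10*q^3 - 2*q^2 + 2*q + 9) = -10*q^3 - 5*q^2 + 5*q + 9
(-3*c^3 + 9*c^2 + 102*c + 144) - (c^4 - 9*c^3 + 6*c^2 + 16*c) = -c^4 + 6*c^3 + 3*c^2 + 86*c + 144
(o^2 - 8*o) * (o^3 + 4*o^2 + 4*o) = o^5 - 4*o^4 - 28*o^3 - 32*o^2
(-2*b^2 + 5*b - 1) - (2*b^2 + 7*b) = -4*b^2 - 2*b - 1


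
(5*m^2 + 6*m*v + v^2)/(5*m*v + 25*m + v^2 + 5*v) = (m + v)/(v + 5)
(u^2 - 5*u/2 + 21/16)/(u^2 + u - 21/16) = (4*u - 7)/(4*u + 7)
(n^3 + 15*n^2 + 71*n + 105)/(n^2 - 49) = (n^2 + 8*n + 15)/(n - 7)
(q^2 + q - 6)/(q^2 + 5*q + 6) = (q - 2)/(q + 2)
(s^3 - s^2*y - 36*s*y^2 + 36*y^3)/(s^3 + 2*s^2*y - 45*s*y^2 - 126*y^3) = (-s^2 + 7*s*y - 6*y^2)/(-s^2 + 4*s*y + 21*y^2)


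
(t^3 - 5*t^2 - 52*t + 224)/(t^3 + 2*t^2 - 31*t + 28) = (t - 8)/(t - 1)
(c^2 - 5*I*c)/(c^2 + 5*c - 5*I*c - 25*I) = c/(c + 5)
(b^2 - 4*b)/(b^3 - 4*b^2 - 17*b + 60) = b*(b - 4)/(b^3 - 4*b^2 - 17*b + 60)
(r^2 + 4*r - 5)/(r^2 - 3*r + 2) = (r + 5)/(r - 2)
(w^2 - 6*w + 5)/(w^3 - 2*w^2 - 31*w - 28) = (-w^2 + 6*w - 5)/(-w^3 + 2*w^2 + 31*w + 28)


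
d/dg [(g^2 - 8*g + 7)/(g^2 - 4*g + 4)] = 2*(2*g + 1)/(g^3 - 6*g^2 + 12*g - 8)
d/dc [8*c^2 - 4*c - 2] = 16*c - 4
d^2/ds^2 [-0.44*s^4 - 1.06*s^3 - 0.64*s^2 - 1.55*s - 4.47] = -5.28*s^2 - 6.36*s - 1.28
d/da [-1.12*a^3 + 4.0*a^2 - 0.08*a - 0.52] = -3.36*a^2 + 8.0*a - 0.08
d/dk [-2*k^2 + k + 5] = 1 - 4*k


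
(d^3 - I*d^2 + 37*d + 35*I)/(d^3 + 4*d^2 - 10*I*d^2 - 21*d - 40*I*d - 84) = (d^2 + 6*I*d - 5)/(d^2 + d*(4 - 3*I) - 12*I)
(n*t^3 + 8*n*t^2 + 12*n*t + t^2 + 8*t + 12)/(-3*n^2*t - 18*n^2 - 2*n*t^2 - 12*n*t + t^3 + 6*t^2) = (n*t^2 + 2*n*t + t + 2)/(-3*n^2 - 2*n*t + t^2)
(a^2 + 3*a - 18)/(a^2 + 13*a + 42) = (a - 3)/(a + 7)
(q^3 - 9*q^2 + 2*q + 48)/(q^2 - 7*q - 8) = (q^2 - q - 6)/(q + 1)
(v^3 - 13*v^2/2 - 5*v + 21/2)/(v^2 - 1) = (2*v^2 - 11*v - 21)/(2*(v + 1))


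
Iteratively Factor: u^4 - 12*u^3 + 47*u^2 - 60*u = (u - 4)*(u^3 - 8*u^2 + 15*u) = u*(u - 4)*(u^2 - 8*u + 15) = u*(u - 5)*(u - 4)*(u - 3)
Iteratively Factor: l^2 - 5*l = (l)*(l - 5)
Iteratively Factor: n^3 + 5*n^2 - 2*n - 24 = (n - 2)*(n^2 + 7*n + 12) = (n - 2)*(n + 4)*(n + 3)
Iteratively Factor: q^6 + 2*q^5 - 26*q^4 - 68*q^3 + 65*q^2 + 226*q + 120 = (q + 1)*(q^5 + q^4 - 27*q^3 - 41*q^2 + 106*q + 120) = (q - 5)*(q + 1)*(q^4 + 6*q^3 + 3*q^2 - 26*q - 24) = (q - 5)*(q + 1)*(q + 4)*(q^3 + 2*q^2 - 5*q - 6) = (q - 5)*(q + 1)^2*(q + 4)*(q^2 + q - 6) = (q - 5)*(q - 2)*(q + 1)^2*(q + 4)*(q + 3)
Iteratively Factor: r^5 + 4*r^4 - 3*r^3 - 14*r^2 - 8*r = (r - 2)*(r^4 + 6*r^3 + 9*r^2 + 4*r) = (r - 2)*(r + 4)*(r^3 + 2*r^2 + r) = (r - 2)*(r + 1)*(r + 4)*(r^2 + r) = r*(r - 2)*(r + 1)*(r + 4)*(r + 1)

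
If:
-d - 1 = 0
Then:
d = -1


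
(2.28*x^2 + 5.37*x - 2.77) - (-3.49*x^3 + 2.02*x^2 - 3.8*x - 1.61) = 3.49*x^3 + 0.26*x^2 + 9.17*x - 1.16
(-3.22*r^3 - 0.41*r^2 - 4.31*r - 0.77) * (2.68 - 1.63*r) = 5.2486*r^4 - 7.9613*r^3 + 5.9265*r^2 - 10.2957*r - 2.0636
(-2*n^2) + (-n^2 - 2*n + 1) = -3*n^2 - 2*n + 1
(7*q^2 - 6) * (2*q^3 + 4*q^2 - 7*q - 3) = 14*q^5 + 28*q^4 - 61*q^3 - 45*q^2 + 42*q + 18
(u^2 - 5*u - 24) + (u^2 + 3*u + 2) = 2*u^2 - 2*u - 22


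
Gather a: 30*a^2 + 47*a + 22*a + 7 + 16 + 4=30*a^2 + 69*a + 27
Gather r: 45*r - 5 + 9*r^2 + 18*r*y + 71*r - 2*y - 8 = 9*r^2 + r*(18*y + 116) - 2*y - 13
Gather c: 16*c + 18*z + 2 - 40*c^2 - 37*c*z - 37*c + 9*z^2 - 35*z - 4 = -40*c^2 + c*(-37*z - 21) + 9*z^2 - 17*z - 2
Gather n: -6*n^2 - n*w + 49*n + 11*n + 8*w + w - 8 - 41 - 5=-6*n^2 + n*(60 - w) + 9*w - 54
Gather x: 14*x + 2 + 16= 14*x + 18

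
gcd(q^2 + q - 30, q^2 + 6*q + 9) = 1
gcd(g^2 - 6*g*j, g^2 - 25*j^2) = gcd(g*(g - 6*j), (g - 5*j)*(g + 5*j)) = 1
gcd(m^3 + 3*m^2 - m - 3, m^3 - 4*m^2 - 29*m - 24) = m^2 + 4*m + 3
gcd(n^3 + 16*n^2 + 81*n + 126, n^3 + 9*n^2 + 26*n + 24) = n + 3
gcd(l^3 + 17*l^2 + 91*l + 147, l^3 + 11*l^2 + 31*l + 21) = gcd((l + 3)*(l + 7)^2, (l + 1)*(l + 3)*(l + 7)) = l^2 + 10*l + 21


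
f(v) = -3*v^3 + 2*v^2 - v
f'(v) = -9*v^2 + 4*v - 1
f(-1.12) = 7.84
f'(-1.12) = -16.77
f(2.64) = -43.90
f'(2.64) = -53.17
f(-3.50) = 156.62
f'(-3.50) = -125.25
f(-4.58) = 334.75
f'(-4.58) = -208.11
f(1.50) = -7.12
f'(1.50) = -15.25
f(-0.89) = 4.59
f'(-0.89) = -11.69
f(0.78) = -0.99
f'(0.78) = -3.36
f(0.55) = -0.44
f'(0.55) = -1.52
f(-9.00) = 2358.00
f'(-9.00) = -766.00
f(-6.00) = 726.00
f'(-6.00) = -349.00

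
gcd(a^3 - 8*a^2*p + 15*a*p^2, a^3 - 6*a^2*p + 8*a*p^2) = a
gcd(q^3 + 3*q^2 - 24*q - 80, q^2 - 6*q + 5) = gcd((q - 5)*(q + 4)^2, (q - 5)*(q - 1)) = q - 5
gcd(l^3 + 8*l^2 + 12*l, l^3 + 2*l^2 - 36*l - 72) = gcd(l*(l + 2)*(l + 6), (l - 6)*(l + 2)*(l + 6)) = l^2 + 8*l + 12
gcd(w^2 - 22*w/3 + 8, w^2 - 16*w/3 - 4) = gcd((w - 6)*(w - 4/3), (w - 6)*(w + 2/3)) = w - 6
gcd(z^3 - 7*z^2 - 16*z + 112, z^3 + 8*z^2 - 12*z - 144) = z - 4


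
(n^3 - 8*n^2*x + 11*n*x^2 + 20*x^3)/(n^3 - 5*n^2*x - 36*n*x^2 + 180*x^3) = (-n^2 + 3*n*x + 4*x^2)/(-n^2 + 36*x^2)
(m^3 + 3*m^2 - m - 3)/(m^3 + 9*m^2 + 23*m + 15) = (m - 1)/(m + 5)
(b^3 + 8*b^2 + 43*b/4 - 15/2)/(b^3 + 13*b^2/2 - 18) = (4*b^2 + 8*b - 5)/(2*(2*b^2 + b - 6))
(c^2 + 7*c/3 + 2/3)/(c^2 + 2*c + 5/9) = 3*(c + 2)/(3*c + 5)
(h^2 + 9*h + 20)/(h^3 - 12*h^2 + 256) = (h + 5)/(h^2 - 16*h + 64)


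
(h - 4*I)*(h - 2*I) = h^2 - 6*I*h - 8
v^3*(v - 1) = v^4 - v^3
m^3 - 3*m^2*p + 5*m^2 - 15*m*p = m*(m + 5)*(m - 3*p)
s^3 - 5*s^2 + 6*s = s*(s - 3)*(s - 2)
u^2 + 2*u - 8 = (u - 2)*(u + 4)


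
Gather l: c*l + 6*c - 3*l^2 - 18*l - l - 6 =6*c - 3*l^2 + l*(c - 19) - 6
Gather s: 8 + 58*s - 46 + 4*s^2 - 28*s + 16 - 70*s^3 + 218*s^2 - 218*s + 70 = -70*s^3 + 222*s^2 - 188*s + 48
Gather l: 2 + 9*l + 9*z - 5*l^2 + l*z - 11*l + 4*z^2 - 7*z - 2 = -5*l^2 + l*(z - 2) + 4*z^2 + 2*z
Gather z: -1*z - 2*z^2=-2*z^2 - z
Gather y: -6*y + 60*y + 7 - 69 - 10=54*y - 72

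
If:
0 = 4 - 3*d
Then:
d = 4/3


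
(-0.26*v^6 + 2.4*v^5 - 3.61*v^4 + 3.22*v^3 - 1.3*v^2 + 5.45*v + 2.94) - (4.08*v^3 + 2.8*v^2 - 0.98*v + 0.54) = -0.26*v^6 + 2.4*v^5 - 3.61*v^4 - 0.86*v^3 - 4.1*v^2 + 6.43*v + 2.4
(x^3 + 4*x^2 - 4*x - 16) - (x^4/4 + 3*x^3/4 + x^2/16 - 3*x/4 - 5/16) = -x^4/4 + x^3/4 + 63*x^2/16 - 13*x/4 - 251/16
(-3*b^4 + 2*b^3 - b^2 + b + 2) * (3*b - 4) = -9*b^5 + 18*b^4 - 11*b^3 + 7*b^2 + 2*b - 8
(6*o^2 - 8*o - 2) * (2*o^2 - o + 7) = 12*o^4 - 22*o^3 + 46*o^2 - 54*o - 14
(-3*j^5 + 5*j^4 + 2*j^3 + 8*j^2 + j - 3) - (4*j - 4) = -3*j^5 + 5*j^4 + 2*j^3 + 8*j^2 - 3*j + 1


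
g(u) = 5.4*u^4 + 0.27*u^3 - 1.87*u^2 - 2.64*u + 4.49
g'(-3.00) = -567.33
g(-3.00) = 425.69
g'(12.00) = 37393.92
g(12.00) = 112144.49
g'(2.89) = 514.69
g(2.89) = 364.45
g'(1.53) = 70.90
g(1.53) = 26.63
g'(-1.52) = -70.94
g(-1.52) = 32.06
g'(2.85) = 493.30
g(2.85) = 344.29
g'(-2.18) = -214.42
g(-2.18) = 120.52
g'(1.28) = 39.20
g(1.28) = 13.11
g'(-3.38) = -814.82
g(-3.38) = 686.42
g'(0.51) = -1.47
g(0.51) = 3.06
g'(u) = 21.6*u^3 + 0.81*u^2 - 3.74*u - 2.64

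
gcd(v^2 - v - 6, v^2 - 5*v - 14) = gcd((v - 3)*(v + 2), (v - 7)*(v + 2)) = v + 2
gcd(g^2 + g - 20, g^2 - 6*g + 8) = g - 4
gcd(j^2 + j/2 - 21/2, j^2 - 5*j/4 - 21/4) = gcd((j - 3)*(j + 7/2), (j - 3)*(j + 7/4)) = j - 3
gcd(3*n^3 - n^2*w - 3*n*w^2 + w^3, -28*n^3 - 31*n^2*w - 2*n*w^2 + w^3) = n + w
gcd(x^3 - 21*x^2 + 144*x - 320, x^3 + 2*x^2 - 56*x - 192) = x - 8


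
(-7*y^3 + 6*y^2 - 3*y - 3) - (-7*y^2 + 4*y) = -7*y^3 + 13*y^2 - 7*y - 3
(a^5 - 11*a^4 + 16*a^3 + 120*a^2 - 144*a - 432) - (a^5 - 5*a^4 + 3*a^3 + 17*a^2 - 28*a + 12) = -6*a^4 + 13*a^3 + 103*a^2 - 116*a - 444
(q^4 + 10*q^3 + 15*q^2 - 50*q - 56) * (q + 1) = q^5 + 11*q^4 + 25*q^3 - 35*q^2 - 106*q - 56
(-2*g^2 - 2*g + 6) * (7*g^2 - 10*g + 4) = -14*g^4 + 6*g^3 + 54*g^2 - 68*g + 24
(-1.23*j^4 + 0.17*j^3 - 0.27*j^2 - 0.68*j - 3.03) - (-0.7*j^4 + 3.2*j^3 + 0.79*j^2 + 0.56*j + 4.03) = -0.53*j^4 - 3.03*j^3 - 1.06*j^2 - 1.24*j - 7.06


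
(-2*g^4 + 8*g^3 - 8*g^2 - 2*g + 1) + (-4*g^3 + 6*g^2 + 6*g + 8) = -2*g^4 + 4*g^3 - 2*g^2 + 4*g + 9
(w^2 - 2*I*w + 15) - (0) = w^2 - 2*I*w + 15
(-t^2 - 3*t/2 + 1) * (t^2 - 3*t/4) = -t^4 - 3*t^3/4 + 17*t^2/8 - 3*t/4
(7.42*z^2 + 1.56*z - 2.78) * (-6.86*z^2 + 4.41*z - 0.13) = -50.9012*z^4 + 22.0206*z^3 + 24.9858*z^2 - 12.4626*z + 0.3614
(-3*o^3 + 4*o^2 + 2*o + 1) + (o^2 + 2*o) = -3*o^3 + 5*o^2 + 4*o + 1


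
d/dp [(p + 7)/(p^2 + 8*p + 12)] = (p^2 + 8*p - 2*(p + 4)*(p + 7) + 12)/(p^2 + 8*p + 12)^2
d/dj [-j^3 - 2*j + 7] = -3*j^2 - 2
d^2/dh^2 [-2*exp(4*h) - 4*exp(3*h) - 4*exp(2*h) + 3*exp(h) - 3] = (-32*exp(3*h) - 36*exp(2*h) - 16*exp(h) + 3)*exp(h)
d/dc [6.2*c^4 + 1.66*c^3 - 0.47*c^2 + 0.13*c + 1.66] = 24.8*c^3 + 4.98*c^2 - 0.94*c + 0.13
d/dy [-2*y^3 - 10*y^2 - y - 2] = -6*y^2 - 20*y - 1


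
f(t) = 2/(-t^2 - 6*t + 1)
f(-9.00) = -0.08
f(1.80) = -0.15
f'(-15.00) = 0.00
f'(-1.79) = 0.07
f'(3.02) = 0.03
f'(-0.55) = 0.61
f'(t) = 2*(2*t + 6)/(-t^2 - 6*t + 1)^2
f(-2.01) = 0.22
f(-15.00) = -0.01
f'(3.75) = 0.02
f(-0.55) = 0.50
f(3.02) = -0.08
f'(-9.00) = -0.04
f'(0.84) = 0.68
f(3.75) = -0.06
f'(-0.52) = 0.67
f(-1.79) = 0.23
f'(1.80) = 0.11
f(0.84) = -0.42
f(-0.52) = 0.52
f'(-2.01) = 0.05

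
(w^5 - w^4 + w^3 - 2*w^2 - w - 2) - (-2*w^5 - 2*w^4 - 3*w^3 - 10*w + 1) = 3*w^5 + w^4 + 4*w^3 - 2*w^2 + 9*w - 3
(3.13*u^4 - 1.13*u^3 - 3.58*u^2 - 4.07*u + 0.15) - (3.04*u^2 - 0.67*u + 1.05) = 3.13*u^4 - 1.13*u^3 - 6.62*u^2 - 3.4*u - 0.9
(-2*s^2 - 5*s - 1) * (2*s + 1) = -4*s^3 - 12*s^2 - 7*s - 1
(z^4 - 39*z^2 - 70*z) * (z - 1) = z^5 - z^4 - 39*z^3 - 31*z^2 + 70*z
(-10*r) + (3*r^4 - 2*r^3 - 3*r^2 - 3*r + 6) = 3*r^4 - 2*r^3 - 3*r^2 - 13*r + 6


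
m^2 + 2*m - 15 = (m - 3)*(m + 5)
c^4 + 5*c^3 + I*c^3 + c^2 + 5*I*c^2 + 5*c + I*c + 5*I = (c + 5)*(c - I)*(c + I)^2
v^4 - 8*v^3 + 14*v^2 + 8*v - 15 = (v - 5)*(v - 3)*(v - 1)*(v + 1)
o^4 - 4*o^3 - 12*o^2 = o^2*(o - 6)*(o + 2)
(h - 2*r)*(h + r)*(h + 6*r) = h^3 + 5*h^2*r - 8*h*r^2 - 12*r^3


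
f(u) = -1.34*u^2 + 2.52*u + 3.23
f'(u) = 2.52 - 2.68*u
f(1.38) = 4.16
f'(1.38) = -1.18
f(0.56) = 4.22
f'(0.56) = 1.02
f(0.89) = 4.41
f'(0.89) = 0.13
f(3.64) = -5.35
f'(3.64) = -7.24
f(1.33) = 4.21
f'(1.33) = -1.04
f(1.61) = 3.81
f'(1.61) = -1.79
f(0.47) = 4.12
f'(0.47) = 1.26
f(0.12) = 3.51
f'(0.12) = 2.20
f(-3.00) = -16.39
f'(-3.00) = 10.56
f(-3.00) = -16.39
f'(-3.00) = 10.56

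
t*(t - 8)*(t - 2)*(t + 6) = t^4 - 4*t^3 - 44*t^2 + 96*t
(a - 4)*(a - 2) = a^2 - 6*a + 8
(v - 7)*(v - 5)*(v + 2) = v^3 - 10*v^2 + 11*v + 70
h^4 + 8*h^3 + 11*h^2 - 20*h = h*(h - 1)*(h + 4)*(h + 5)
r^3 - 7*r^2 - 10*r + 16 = (r - 8)*(r - 1)*(r + 2)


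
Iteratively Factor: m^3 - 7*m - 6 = (m + 1)*(m^2 - m - 6) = (m + 1)*(m + 2)*(m - 3)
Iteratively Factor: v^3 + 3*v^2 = (v)*(v^2 + 3*v) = v^2*(v + 3)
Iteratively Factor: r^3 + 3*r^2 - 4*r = (r - 1)*(r^2 + 4*r) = (r - 1)*(r + 4)*(r)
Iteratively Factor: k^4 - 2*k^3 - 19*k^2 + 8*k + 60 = (k + 3)*(k^3 - 5*k^2 - 4*k + 20) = (k - 5)*(k + 3)*(k^2 - 4) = (k - 5)*(k + 2)*(k + 3)*(k - 2)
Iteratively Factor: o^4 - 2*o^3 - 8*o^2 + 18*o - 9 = (o - 1)*(o^3 - o^2 - 9*o + 9) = (o - 1)^2*(o^2 - 9) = (o - 3)*(o - 1)^2*(o + 3)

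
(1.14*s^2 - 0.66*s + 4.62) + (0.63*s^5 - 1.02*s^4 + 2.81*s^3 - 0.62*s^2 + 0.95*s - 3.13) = 0.63*s^5 - 1.02*s^4 + 2.81*s^3 + 0.52*s^2 + 0.29*s + 1.49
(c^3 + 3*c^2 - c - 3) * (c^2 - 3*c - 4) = c^5 - 14*c^3 - 12*c^2 + 13*c + 12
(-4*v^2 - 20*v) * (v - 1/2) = -4*v^3 - 18*v^2 + 10*v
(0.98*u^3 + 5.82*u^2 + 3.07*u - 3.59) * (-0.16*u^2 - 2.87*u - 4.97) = -0.1568*u^5 - 3.7438*u^4 - 22.0652*u^3 - 37.1619*u^2 - 4.9546*u + 17.8423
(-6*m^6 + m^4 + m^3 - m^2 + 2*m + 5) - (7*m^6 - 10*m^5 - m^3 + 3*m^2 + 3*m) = -13*m^6 + 10*m^5 + m^4 + 2*m^3 - 4*m^2 - m + 5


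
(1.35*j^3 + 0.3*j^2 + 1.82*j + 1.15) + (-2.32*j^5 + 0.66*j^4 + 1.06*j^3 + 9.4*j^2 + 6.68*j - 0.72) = -2.32*j^5 + 0.66*j^4 + 2.41*j^3 + 9.7*j^2 + 8.5*j + 0.43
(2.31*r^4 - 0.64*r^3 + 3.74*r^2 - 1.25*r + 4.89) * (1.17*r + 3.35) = 2.7027*r^5 + 6.9897*r^4 + 2.2318*r^3 + 11.0665*r^2 + 1.5338*r + 16.3815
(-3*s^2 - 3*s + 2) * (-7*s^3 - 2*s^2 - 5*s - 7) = 21*s^5 + 27*s^4 + 7*s^3 + 32*s^2 + 11*s - 14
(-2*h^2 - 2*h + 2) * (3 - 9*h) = 18*h^3 + 12*h^2 - 24*h + 6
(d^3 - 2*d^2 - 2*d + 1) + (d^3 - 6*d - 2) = 2*d^3 - 2*d^2 - 8*d - 1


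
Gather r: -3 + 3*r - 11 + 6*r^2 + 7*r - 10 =6*r^2 + 10*r - 24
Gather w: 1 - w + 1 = 2 - w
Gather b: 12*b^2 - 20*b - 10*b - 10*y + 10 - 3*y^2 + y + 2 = 12*b^2 - 30*b - 3*y^2 - 9*y + 12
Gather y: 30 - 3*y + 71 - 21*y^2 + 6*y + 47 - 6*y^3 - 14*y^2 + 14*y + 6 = -6*y^3 - 35*y^2 + 17*y + 154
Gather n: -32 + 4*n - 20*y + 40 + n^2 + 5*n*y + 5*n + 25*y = n^2 + n*(5*y + 9) + 5*y + 8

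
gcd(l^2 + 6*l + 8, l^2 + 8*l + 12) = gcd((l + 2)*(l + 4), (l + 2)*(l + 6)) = l + 2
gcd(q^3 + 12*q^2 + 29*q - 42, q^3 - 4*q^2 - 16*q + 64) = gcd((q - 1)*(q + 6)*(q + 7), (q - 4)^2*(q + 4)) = 1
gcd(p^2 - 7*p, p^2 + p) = p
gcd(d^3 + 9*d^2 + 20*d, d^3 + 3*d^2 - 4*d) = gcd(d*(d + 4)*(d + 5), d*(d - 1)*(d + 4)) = d^2 + 4*d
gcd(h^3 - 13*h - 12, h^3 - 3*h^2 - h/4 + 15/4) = h + 1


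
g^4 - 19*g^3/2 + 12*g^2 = g^2*(g - 8)*(g - 3/2)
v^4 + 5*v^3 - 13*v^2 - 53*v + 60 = (v - 3)*(v - 1)*(v + 4)*(v + 5)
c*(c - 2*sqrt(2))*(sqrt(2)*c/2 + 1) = sqrt(2)*c^3/2 - c^2 - 2*sqrt(2)*c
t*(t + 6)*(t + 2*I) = t^3 + 6*t^2 + 2*I*t^2 + 12*I*t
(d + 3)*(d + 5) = d^2 + 8*d + 15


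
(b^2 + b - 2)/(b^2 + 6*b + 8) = (b - 1)/(b + 4)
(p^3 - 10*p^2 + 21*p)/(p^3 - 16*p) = (p^2 - 10*p + 21)/(p^2 - 16)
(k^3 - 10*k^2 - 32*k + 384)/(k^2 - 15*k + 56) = (k^2 - 2*k - 48)/(k - 7)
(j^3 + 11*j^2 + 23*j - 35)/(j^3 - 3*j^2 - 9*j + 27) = (j^3 + 11*j^2 + 23*j - 35)/(j^3 - 3*j^2 - 9*j + 27)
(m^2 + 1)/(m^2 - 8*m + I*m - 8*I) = (m - I)/(m - 8)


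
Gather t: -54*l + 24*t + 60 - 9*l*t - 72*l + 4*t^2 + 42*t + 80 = -126*l + 4*t^2 + t*(66 - 9*l) + 140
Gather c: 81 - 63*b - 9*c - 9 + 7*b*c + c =-63*b + c*(7*b - 8) + 72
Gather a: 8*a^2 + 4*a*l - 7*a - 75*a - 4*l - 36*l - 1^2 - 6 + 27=8*a^2 + a*(4*l - 82) - 40*l + 20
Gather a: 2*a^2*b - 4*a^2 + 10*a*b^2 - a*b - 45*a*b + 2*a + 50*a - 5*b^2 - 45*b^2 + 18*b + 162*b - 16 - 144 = a^2*(2*b - 4) + a*(10*b^2 - 46*b + 52) - 50*b^2 + 180*b - 160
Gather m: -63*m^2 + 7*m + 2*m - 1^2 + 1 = -63*m^2 + 9*m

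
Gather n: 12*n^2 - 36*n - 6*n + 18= 12*n^2 - 42*n + 18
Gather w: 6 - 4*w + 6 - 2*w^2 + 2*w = -2*w^2 - 2*w + 12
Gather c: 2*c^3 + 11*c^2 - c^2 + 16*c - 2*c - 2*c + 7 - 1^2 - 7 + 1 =2*c^3 + 10*c^2 + 12*c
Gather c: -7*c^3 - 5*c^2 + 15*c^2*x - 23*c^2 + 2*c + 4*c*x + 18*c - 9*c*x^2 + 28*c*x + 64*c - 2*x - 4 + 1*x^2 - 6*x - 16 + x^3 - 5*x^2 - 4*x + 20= -7*c^3 + c^2*(15*x - 28) + c*(-9*x^2 + 32*x + 84) + x^3 - 4*x^2 - 12*x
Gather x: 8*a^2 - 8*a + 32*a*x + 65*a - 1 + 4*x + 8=8*a^2 + 57*a + x*(32*a + 4) + 7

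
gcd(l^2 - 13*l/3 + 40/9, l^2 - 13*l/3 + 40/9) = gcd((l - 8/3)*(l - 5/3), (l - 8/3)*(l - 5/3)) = l^2 - 13*l/3 + 40/9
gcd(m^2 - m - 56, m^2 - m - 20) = 1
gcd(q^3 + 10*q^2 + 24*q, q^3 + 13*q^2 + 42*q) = q^2 + 6*q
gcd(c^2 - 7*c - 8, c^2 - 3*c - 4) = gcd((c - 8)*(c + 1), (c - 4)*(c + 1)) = c + 1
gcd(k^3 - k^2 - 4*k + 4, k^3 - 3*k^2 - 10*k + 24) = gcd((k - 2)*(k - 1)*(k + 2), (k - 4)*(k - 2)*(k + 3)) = k - 2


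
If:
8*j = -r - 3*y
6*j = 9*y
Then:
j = 3*y/2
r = -15*y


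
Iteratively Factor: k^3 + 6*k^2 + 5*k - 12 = (k - 1)*(k^2 + 7*k + 12) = (k - 1)*(k + 3)*(k + 4)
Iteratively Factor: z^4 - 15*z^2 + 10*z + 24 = (z + 1)*(z^3 - z^2 - 14*z + 24) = (z - 3)*(z + 1)*(z^2 + 2*z - 8) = (z - 3)*(z + 1)*(z + 4)*(z - 2)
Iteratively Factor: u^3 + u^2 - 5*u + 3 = (u - 1)*(u^2 + 2*u - 3) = (u - 1)*(u + 3)*(u - 1)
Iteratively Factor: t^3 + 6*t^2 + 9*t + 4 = (t + 1)*(t^2 + 5*t + 4) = (t + 1)*(t + 4)*(t + 1)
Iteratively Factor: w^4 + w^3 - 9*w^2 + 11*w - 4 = (w - 1)*(w^3 + 2*w^2 - 7*w + 4) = (w - 1)*(w + 4)*(w^2 - 2*w + 1) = (w - 1)^2*(w + 4)*(w - 1)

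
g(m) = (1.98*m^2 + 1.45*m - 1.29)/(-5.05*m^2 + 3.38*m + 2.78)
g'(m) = (3.96*m + 1.45)/(-5.05*m^2 + 3.38*m + 2.78) + (10.1*m - 3.38)*(1.98*m^2 + 1.45*m - 1.29)/(-5.05*m^2 + 3.38*m + 2.78)^2 = (14.0149*m^2 - 2.0202*m + 8.3912)/(25.5025*m^4 - 34.138*m^3 - 16.6536*m^2 + 18.7928*m + 7.7284)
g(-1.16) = 0.04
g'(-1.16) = 0.47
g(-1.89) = -0.14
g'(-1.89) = 0.13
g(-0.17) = -0.72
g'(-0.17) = 2.15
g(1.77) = -1.06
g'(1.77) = 0.98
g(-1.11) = 0.06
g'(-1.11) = 0.54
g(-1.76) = -0.12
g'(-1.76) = 0.16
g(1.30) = -2.90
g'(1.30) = 15.91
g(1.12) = 12.20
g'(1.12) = 444.77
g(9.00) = -0.46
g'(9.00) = 0.01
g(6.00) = -0.50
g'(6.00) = 0.02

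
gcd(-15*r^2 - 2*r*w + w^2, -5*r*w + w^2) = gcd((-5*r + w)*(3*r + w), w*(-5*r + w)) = 5*r - w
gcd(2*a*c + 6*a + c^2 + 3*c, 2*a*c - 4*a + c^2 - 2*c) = 2*a + c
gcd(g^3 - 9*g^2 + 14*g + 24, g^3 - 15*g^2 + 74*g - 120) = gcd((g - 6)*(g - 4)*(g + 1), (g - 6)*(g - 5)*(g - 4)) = g^2 - 10*g + 24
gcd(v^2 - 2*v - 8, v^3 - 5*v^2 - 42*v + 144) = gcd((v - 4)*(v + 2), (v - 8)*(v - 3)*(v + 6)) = 1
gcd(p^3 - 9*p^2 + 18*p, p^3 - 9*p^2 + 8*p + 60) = p - 6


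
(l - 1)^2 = l^2 - 2*l + 1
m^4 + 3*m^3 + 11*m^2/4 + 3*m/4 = m*(m + 1/2)*(m + 1)*(m + 3/2)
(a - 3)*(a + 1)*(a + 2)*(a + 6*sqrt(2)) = a^4 + 6*sqrt(2)*a^3 - 7*a^2 - 42*sqrt(2)*a - 6*a - 36*sqrt(2)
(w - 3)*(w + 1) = w^2 - 2*w - 3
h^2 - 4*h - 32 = (h - 8)*(h + 4)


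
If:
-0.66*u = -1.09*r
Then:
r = 0.605504587155963*u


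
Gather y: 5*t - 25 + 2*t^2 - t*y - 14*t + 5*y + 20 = 2*t^2 - 9*t + y*(5 - t) - 5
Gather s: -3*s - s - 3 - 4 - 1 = -4*s - 8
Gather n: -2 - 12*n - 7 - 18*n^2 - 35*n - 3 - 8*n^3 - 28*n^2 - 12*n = -8*n^3 - 46*n^2 - 59*n - 12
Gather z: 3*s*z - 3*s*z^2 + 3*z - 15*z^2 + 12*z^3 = 12*z^3 + z^2*(-3*s - 15) + z*(3*s + 3)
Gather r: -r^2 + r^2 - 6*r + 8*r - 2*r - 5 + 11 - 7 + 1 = 0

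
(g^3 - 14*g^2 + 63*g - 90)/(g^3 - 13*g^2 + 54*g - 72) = (g - 5)/(g - 4)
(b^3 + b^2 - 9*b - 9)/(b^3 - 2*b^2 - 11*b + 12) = (b^2 - 2*b - 3)/(b^2 - 5*b + 4)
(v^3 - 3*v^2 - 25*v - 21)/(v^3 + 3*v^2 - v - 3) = (v - 7)/(v - 1)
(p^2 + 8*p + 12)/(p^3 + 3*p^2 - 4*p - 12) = (p + 6)/(p^2 + p - 6)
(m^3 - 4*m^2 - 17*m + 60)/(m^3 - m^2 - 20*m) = (m - 3)/m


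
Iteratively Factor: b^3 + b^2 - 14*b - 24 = (b - 4)*(b^2 + 5*b + 6) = (b - 4)*(b + 2)*(b + 3)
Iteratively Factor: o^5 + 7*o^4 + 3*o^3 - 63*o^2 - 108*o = (o - 3)*(o^4 + 10*o^3 + 33*o^2 + 36*o) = o*(o - 3)*(o^3 + 10*o^2 + 33*o + 36) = o*(o - 3)*(o + 3)*(o^2 + 7*o + 12) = o*(o - 3)*(o + 3)^2*(o + 4)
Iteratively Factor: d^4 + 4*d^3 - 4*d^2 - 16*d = (d - 2)*(d^3 + 6*d^2 + 8*d) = d*(d - 2)*(d^2 + 6*d + 8) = d*(d - 2)*(d + 2)*(d + 4)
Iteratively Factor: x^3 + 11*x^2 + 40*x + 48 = (x + 3)*(x^2 + 8*x + 16) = (x + 3)*(x + 4)*(x + 4)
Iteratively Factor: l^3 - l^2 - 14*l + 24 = (l - 3)*(l^2 + 2*l - 8) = (l - 3)*(l - 2)*(l + 4)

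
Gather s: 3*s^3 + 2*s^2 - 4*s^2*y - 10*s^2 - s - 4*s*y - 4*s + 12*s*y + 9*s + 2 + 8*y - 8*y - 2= 3*s^3 + s^2*(-4*y - 8) + s*(8*y + 4)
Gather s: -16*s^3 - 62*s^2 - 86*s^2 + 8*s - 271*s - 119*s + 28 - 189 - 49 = -16*s^3 - 148*s^2 - 382*s - 210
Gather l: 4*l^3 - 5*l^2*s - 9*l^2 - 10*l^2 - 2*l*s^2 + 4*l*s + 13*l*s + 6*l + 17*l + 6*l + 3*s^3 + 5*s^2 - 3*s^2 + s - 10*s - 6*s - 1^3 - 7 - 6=4*l^3 + l^2*(-5*s - 19) + l*(-2*s^2 + 17*s + 29) + 3*s^3 + 2*s^2 - 15*s - 14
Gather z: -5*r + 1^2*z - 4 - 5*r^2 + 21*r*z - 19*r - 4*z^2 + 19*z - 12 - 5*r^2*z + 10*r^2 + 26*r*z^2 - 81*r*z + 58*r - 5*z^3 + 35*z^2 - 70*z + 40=5*r^2 + 34*r - 5*z^3 + z^2*(26*r + 31) + z*(-5*r^2 - 60*r - 50) + 24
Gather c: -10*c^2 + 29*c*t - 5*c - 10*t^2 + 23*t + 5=-10*c^2 + c*(29*t - 5) - 10*t^2 + 23*t + 5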